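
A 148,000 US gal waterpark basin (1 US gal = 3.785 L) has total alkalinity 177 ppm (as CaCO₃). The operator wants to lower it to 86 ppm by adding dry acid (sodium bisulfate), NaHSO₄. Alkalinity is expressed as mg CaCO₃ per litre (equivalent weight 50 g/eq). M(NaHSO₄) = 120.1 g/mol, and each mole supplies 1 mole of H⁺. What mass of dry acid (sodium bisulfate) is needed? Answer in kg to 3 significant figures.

Volume: 148,000 US gal × 3.785 L/gal = 560,180 L.
Alkalinity to neutralize: (177 − 86) = 91 mg/L as CaCO₃ × 560,180 L = 50,980 g as CaCO₃.
Equivalents of H⁺ required: 50,980 ÷ 50 g/eq = 1020 eq = 1020 mol NaHSO₄.
Mass of NaHSO₄: 1020 × 120.1 = 122,400 g.

122 kg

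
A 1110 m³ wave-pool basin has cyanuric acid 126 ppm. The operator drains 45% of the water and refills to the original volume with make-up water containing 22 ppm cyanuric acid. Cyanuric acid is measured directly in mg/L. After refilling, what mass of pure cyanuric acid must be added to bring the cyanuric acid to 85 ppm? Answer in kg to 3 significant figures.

Volume: 1110 m³ = 1,110,000 L.
After draining 45% and refilling: 126 × 0.55 + 22 × 0.45 = 79.2 ppm.
Deficit to target: 85 − 79.2 = 5.8 mg/L.
Mass: 5.8 mg/L × 1,110,000 L = 6438 g cyanuric acid.

6.44 kg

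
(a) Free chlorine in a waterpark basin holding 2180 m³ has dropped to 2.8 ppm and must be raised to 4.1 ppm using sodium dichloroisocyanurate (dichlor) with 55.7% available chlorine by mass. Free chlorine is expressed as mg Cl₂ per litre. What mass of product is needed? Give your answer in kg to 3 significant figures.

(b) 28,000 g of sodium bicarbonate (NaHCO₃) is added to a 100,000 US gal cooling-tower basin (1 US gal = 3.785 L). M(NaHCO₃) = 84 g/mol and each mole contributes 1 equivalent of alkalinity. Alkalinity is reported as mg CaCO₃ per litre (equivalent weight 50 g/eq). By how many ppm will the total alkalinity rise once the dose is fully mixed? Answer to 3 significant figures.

(a) 5.09 kg; (b) 44.0 ppm

(a) Volume: 2180 m³ = 2,180,000 L.
(a) Chlorine deficit: 4.1 − 2.8 = 1.3 ppm = 1.3 mg/L as Cl₂.
(a) Cl₂ equivalent needed: 1.3 mg/L × 2,180,000 L = 2,834,000 mg = 2834 g.
(a) Product at 55.7% available chlorine: 2834 / 0.557 = 5088 g.

(b) Volume: 100,000 US gal × 3.785 L/gal = 378,500 L.
(b) Moles of NaHCO₃: 28,000 g ÷ 84 g/mol = 333.3 mol → 333.3 eq of alkalinity.
(b) As CaCO₃: 333.3 eq × 50 g/eq = 16,670 g.
(b) Rise: 16,670 g / 378,500 L × 1000 = 44.03 mg/L.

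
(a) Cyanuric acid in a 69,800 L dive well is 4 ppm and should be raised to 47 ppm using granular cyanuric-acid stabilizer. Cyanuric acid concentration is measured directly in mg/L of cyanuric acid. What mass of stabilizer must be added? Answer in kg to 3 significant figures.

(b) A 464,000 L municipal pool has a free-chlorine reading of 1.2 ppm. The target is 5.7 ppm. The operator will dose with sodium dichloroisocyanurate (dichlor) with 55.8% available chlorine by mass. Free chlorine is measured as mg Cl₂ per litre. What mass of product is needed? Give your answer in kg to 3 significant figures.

(a) CYA to add: (47 − 4) = 43 mg/L × 69,800 L = 3001 g cyanuric acid.

(b) Chlorine deficit: 5.7 − 1.2 = 4.5 ppm = 4.5 mg/L as Cl₂.
(b) Cl₂ equivalent needed: 4.5 mg/L × 464,000 L = 2,088,000 mg = 2088 g.
(b) Product at 55.8% available chlorine: 2088 / 0.558 = 3742 g.

(a) 3.00 kg; (b) 3.74 kg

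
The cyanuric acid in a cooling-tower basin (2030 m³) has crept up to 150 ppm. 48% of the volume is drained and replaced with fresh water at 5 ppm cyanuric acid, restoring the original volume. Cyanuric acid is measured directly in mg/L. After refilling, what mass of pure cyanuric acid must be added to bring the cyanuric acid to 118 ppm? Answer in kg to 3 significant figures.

76.3 kg

Volume: 2030 m³ = 2,030,000 L.
After draining 48% and refilling: 150 × 0.52 + 5 × 0.48 = 80.4 ppm.
Deficit to target: 118 − 80.4 = 37.6 mg/L.
Mass: 37.6 mg/L × 2,030,000 L = 76,330 g cyanuric acid.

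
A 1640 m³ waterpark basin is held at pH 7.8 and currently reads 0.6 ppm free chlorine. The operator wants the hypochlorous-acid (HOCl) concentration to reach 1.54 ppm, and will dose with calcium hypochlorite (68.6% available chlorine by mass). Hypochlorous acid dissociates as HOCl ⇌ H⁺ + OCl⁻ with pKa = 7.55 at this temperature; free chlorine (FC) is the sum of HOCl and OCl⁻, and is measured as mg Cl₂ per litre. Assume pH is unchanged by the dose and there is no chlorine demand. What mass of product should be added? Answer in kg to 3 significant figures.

Volume: 1640 m³ = 1,640,000 L.
[OCl⁻]/[HOCl] = 10^(pH − pKa) = 10^(7.8 − 7.55) = 1.778; fraction as HOCl = 1/(1 + 1.778) = 0.3599.
Free chlorine required for 1.54 ppm HOCl: 1.54 / 0.3599 = 4.279 ppm.
FC to add: 4.279 − 0.6 = 3.679 mg/L as Cl₂.
Cl₂ equivalent: 3.679 mg/L × 1,640,000 L = 6033 g.
Product at 68.6% available Cl: 6033 / 0.686 = 8794 g.

8.79 kg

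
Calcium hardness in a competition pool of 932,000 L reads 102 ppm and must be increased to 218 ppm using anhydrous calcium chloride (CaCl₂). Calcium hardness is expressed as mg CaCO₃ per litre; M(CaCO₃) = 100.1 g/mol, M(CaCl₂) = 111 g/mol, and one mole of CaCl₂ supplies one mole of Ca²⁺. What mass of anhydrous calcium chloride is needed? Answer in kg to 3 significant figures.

120 kg

Hardness to add: (218 − 102) = 116 mg/L as CaCO₃ × 932,000 L = 108,100 g as CaCO₃.
Moles of Ca²⁺ (1 mol Ca²⁺ ≡ 1 mol CaCO₃): 108,100 / 100.1 g/mol = 1080 mol.
Mass of CaCl₂: 1080 × 111 = 119,900 g.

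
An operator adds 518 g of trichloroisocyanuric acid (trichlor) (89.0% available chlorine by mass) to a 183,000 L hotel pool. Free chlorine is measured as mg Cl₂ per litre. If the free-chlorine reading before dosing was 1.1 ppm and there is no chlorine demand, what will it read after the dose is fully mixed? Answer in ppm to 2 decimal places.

3.62 ppm

Available chlorine delivered: 518 g × 0.89 = 461 g as Cl₂.
Concentration rise: 461 g / 183,000 L = 2.519 mg/L = 2.52 ppm.
Final FC: 1.1 + 2.52 = 3.62 ppm.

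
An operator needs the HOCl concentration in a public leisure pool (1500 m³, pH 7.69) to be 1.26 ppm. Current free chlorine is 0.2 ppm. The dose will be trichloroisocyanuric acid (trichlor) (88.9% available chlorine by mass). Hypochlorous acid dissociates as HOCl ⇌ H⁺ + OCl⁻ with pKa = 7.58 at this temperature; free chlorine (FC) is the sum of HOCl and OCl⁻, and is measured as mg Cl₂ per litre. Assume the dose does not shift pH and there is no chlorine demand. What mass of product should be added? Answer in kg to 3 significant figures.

4.53 kg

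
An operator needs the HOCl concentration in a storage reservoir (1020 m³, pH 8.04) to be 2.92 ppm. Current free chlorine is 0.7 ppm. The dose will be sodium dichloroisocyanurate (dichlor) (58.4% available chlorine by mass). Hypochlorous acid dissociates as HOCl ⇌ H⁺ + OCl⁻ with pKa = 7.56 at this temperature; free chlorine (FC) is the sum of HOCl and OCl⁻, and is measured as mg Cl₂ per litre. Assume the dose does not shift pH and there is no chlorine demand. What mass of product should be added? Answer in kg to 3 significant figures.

Volume: 1020 m³ = 1,020,000 L.
[OCl⁻]/[HOCl] = 10^(pH − pKa) = 10^(8.04 − 7.56) = 3.02; fraction as HOCl = 1/(1 + 3.02) = 0.2488.
Free chlorine required for 2.92 ppm HOCl: 2.92 / 0.2488 = 11.74 ppm.
FC to add: 11.74 − 0.7 = 11.04 mg/L as Cl₂.
Cl₂ equivalent: 11.04 mg/L × 1,020,000 L = 11,260 g.
Product at 58.4% available Cl: 11,260 / 0.584 = 19,280 g.

19.3 kg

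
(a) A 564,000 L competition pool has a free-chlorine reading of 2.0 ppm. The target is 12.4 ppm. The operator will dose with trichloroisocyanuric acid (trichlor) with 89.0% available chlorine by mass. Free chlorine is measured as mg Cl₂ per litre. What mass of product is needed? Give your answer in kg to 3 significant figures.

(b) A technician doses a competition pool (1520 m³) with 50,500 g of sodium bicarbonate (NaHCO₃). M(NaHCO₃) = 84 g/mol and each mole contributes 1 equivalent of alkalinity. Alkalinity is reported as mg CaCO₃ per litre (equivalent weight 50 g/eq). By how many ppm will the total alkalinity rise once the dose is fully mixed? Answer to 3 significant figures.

(a) Chlorine deficit: 12.4 − 2.0 = 10.4 ppm = 10.4 mg/L as Cl₂.
(a) Cl₂ equivalent needed: 10.4 mg/L × 564,000 L = 5,866,000 mg = 5866 g.
(a) Product at 89.0% available chlorine: 5866 / 0.89 = 6591 g.

(b) Volume: 1520 m³ = 1,520,000 L.
(b) Moles of NaHCO₃: 50,500 g ÷ 84 g/mol = 601.2 mol → 601.2 eq of alkalinity.
(b) As CaCO₃: 601.2 eq × 50 g/eq = 30,060 g.
(b) Rise: 30,060 g / 1,520,000 L × 1000 = 19.78 mg/L.

(a) 6.59 kg; (b) 19.8 ppm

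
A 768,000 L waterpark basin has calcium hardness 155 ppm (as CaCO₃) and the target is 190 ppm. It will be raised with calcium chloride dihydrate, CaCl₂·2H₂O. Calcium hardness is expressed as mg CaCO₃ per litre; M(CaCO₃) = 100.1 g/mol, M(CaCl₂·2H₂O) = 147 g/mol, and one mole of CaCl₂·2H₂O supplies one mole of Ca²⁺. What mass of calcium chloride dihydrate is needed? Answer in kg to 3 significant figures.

39.5 kg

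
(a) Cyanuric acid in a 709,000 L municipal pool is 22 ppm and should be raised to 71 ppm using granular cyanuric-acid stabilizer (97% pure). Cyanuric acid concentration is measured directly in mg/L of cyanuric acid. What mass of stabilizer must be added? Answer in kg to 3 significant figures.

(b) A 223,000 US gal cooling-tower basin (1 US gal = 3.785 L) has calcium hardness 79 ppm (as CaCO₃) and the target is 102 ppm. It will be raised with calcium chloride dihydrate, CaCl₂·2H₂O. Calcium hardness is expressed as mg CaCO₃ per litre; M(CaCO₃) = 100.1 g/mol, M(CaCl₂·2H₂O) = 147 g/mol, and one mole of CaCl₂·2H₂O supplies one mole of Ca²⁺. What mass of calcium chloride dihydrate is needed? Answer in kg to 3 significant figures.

(a) 35.8 kg; (b) 28.5 kg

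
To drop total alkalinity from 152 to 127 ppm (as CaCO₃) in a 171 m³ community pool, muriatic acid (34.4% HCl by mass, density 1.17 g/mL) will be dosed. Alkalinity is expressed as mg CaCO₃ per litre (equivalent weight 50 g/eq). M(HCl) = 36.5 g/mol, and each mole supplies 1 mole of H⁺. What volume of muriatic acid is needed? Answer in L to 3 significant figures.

7.75 L

Volume: 171 m³ = 171,000 L.
Alkalinity to neutralize: (152 − 127) = 25 mg/L as CaCO₃ × 171,000 L = 4275 g as CaCO₃.
Equivalents of H⁺ required: 4275 ÷ 50 g/eq = 85.5 eq = 85.5 mol HCl.
Mass of HCl: 85.5 × 36.5 = 3121 g.
Mass of 34.4% solution: 3121 / 0.344 = 9072 g.
Volume: 9072 g ÷ 1.17 g/mL = 7754 mL.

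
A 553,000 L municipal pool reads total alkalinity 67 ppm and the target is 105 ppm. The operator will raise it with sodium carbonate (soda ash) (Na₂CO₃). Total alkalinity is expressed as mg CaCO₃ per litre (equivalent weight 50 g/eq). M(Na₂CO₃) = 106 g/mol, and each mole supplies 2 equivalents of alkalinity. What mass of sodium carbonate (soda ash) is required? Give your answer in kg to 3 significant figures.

22.3 kg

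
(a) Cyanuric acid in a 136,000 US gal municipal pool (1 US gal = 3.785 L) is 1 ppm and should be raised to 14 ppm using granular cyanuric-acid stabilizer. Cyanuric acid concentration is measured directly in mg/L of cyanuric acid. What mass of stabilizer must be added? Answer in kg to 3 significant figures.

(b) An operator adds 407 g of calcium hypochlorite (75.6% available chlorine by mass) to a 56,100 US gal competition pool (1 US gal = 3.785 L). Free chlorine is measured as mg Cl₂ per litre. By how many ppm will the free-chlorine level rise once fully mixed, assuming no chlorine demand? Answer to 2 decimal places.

(a) Volume: 136,000 US gal × 3.785 L/gal = 514,760 L.
(a) CYA to add: (14 − 1) = 13 mg/L × 514,760 L = 6692 g cyanuric acid.

(b) Volume: 56,100 US gal × 3.785 L/gal = 212,338 L.
(b) Available chlorine delivered: 407 g × 0.756 = 307.7 g as Cl₂.
(b) Concentration rise: 307.7 g / 212,338 L = 1.449 mg/L = 1.45 ppm.

(a) 6.69 kg; (b) 1.45 ppm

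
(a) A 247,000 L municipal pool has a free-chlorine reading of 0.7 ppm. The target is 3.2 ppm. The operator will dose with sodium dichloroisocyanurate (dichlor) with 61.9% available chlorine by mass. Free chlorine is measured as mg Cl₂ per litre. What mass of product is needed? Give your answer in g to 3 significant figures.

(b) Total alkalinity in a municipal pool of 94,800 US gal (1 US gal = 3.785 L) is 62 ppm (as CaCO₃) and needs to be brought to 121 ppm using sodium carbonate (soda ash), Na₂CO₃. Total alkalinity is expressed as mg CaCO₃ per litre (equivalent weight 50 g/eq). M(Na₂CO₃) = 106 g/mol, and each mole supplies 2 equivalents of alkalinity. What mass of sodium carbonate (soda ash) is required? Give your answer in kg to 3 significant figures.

(a) 998 g; (b) 22.4 kg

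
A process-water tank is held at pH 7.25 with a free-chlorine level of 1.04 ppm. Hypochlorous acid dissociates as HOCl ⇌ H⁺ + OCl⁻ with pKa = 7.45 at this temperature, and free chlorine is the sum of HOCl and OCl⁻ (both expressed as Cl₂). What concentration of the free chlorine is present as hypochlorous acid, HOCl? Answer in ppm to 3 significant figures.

0.638 ppm

[OCl⁻]/[HOCl] = 10^(pH − pKa) = 10^(7.25 − 7.45) = 10^-0.20 = 0.631.
Fraction as HOCl = 1 / (1 + 0.631) = 0.6131.
HOCl = 0.6131 × 1.04 ppm = 0.6377 ppm.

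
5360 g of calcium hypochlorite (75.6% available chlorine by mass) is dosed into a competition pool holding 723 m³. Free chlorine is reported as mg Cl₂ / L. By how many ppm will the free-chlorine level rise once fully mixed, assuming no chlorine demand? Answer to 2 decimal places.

Volume: 723 m³ = 723,000 L.
Available chlorine delivered: 5360 g × 0.756 = 4052 g as Cl₂.
Concentration rise: 4052 g / 723,000 L = 5.605 mg/L = 5.60 ppm.

5.60 ppm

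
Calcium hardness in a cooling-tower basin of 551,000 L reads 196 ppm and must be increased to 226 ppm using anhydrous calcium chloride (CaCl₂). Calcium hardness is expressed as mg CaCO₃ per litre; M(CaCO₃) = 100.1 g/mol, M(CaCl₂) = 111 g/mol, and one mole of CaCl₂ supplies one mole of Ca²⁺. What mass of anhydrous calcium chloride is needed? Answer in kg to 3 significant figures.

Hardness to add: (226 − 196) = 30 mg/L as CaCO₃ × 551,000 L = 16,530 g as CaCO₃.
Moles of Ca²⁺ (1 mol Ca²⁺ ≡ 1 mol CaCO₃): 16,530 / 100.1 g/mol = 165.1 mol.
Mass of CaCl₂: 165.1 × 111 = 18,330 g.

18.3 kg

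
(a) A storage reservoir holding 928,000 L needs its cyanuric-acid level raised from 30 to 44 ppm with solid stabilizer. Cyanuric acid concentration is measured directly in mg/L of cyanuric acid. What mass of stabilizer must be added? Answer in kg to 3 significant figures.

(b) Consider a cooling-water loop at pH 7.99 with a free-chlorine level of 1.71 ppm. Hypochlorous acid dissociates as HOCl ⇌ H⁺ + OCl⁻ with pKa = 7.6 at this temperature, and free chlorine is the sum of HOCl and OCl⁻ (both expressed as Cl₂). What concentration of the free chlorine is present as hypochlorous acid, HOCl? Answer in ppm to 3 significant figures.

(a) CYA to add: (44 − 30) = 14 mg/L × 928,000 L = 12,990 g cyanuric acid.

(b) [OCl⁻]/[HOCl] = 10^(pH − pKa) = 10^(7.99 − 7.6) = 10^0.39 = 2.455.
(b) Fraction as HOCl = 1 / (1 + 2.455) = 0.2895.
(b) HOCl = 0.2895 × 1.71 ppm = 0.495 ppm.

(a) 13.0 kg; (b) 0.495 ppm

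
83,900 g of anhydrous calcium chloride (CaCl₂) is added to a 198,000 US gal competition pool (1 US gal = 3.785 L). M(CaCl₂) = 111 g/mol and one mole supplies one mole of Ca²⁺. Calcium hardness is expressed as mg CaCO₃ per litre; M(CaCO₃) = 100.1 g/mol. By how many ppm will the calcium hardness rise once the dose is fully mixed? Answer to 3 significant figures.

101 ppm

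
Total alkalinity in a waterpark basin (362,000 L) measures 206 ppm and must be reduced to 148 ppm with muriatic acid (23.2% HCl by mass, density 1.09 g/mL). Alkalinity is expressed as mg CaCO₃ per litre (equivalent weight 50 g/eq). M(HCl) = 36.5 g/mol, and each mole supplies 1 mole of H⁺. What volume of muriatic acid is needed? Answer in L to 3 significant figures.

60.6 L

Alkalinity to neutralize: (206 − 148) = 58 mg/L as CaCO₃ × 362,000 L = 21,000 g as CaCO₃.
Equivalents of H⁺ required: 21,000 ÷ 50 g/eq = 419.9 eq = 419.9 mol HCl.
Mass of HCl: 419.9 × 36.5 = 15,330 g.
Mass of 23.2% solution: 15,330 / 0.232 = 66,060 g.
Volume: 66,060 g ÷ 1.09 g/mL = 60,610 mL.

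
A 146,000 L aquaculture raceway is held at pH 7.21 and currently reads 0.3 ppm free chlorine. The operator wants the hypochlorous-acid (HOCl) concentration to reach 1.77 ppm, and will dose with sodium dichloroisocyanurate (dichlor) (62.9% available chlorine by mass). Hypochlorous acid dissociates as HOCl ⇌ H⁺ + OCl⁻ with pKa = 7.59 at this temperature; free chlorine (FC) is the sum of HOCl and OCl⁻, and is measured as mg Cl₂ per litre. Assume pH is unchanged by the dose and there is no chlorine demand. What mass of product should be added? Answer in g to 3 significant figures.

512 g

[OCl⁻]/[HOCl] = 10^(pH − pKa) = 10^(7.21 − 7.59) = 0.4169; fraction as HOCl = 1/(1 + 0.4169) = 0.7058.
Free chlorine required for 1.77 ppm HOCl: 1.77 / 0.7058 = 2.508 ppm.
FC to add: 2.508 − 0.3 = 2.208 mg/L as Cl₂.
Cl₂ equivalent: 2.208 mg/L × 146,000 L = 322.3 g.
Product at 62.9% available Cl: 322.3 / 0.629 = 512.5 g.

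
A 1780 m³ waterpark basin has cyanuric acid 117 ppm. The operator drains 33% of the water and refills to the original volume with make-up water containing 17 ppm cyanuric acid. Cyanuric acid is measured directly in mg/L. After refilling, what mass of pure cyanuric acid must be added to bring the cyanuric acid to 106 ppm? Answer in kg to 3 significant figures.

39.2 kg

Volume: 1780 m³ = 1,780,000 L.
After draining 33% and refilling: 117 × 0.67 + 17 × 0.33 = 84 ppm.
Deficit to target: 106 − 84 = 22 mg/L.
Mass: 22 mg/L × 1,780,000 L = 39,160 g cyanuric acid.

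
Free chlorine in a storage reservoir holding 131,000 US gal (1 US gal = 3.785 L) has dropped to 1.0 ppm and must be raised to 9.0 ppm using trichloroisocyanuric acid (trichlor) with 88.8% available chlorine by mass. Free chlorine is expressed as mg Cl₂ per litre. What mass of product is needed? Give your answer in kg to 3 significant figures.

Volume: 131,000 US gal × 3.785 L/gal = 495,835 L.
Chlorine deficit: 9.0 − 1.0 = 8 ppm = 8 mg/L as Cl₂.
Cl₂ equivalent needed: 8 mg/L × 495,835 L = 3,967,000 mg = 3967 g.
Product at 88.8% available chlorine: 3967 / 0.888 = 4467 g.

4.47 kg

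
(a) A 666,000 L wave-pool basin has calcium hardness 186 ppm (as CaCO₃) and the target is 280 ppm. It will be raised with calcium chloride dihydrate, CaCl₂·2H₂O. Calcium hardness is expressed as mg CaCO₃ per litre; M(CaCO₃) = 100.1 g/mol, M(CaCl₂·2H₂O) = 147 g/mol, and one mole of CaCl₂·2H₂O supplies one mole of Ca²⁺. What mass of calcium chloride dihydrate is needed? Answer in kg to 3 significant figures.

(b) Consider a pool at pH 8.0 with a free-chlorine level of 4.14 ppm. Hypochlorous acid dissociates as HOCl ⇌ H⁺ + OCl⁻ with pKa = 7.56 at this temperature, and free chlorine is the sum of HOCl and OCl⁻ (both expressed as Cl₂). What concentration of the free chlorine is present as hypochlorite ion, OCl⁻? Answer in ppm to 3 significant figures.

(a) 91.9 kg; (b) 3.04 ppm

(a) Hardness to add: (280 − 186) = 94 mg/L as CaCO₃ × 666,000 L = 62,600 g as CaCO₃.
(a) Moles of Ca²⁺ (1 mol Ca²⁺ ≡ 1 mol CaCO₃): 62,600 / 100.1 g/mol = 625.4 mol.
(a) Mass of CaCl₂·2H₂O: 625.4 × 147 = 91,940 g.

(b) [OCl⁻]/[HOCl] = 10^(pH − pKa) = 10^(8.0 − 7.56) = 10^0.44 = 2.754.
(b) Fraction as HOCl = 1 / (1 + 2.754) = 0.2664.
(b) OCl⁻ = (1 − 0.2664) × 4.14 ppm = 3.037 ppm.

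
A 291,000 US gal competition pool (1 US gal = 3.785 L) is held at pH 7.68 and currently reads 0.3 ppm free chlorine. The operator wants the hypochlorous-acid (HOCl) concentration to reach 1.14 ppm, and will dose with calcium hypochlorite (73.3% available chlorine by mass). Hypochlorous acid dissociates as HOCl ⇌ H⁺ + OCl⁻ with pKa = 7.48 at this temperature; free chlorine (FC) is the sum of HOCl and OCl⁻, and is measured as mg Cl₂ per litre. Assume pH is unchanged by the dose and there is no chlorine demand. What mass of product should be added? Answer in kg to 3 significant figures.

Volume: 291,000 US gal × 3.785 L/gal = 1,101,435 L.
[OCl⁻]/[HOCl] = 10^(pH − pKa) = 10^(7.68 − 7.48) = 1.585; fraction as HOCl = 1/(1 + 1.585) = 0.3869.
Free chlorine required for 1.14 ppm HOCl: 1.14 / 0.3869 = 2.947 ppm.
FC to add: 2.947 − 0.3 = 2.647 mg/L as Cl₂.
Cl₂ equivalent: 2.647 mg/L × 1,101,435 L = 2915 g.
Product at 73.3% available Cl: 2915 / 0.733 = 3977 g.

3.98 kg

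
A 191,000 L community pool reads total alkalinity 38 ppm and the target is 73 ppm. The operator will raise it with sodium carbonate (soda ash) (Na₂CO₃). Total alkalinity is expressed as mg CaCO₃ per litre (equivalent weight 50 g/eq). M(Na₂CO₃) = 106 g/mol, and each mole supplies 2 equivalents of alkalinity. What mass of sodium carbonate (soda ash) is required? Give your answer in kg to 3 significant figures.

7.09 kg

Alkalinity to add: (73 − 38) = 35 mg/L as CaCO₃ × 191,000 L = 6685 g as CaCO₃.
Equivalents: 6685 g ÷ 50 g/eq = 133.7 eq.
Each mole of Na₂CO₃ supplies 2 eq, so 133.7 / 2 = 66.85 mol.
Mass: 66.85 mol × 106 g/mol = 7086 g.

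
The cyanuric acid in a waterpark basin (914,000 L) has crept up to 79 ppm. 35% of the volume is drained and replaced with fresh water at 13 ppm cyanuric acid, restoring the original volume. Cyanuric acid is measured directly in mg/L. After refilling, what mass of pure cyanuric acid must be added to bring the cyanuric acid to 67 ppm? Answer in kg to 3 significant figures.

10.1 kg

After draining 35% and refilling: 79 × 0.65 + 13 × 0.35 = 55.9 ppm.
Deficit to target: 67 − 55.9 = 11.1 mg/L.
Mass: 11.1 mg/L × 914,000 L = 10,150 g cyanuric acid.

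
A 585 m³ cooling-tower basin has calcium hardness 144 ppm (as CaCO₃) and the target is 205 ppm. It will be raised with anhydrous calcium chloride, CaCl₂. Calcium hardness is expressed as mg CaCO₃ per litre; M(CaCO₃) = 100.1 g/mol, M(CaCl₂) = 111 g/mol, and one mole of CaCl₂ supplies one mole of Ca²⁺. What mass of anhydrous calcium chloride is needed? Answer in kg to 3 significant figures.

39.6 kg

Volume: 585 m³ = 585,000 L.
Hardness to add: (205 − 144) = 61 mg/L as CaCO₃ × 585,000 L = 35,680 g as CaCO₃.
Moles of Ca²⁺ (1 mol Ca²⁺ ≡ 1 mol CaCO₃): 35,680 / 100.1 g/mol = 356.5 mol.
Mass of CaCl₂: 356.5 × 111 = 39,570 g.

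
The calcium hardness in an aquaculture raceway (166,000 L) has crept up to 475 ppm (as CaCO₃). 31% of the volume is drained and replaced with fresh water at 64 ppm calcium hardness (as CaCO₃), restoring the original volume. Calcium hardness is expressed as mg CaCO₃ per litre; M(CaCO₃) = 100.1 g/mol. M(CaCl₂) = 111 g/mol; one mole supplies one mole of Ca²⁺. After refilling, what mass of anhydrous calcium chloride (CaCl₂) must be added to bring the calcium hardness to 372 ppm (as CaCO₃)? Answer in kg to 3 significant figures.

After draining 31% and refilling: 475 × 0.69 + 64 × 0.31 = 347.59 ppm.
Deficit to target: 372 − 347.59 = 24.41 mg/L.
As CaCO₃: 24.41 mg/L × 166,000 L = 4052 g; ÷ 100.1 = 40.48 mol Ca²⁺.
Mass: 40.48 × 111 = 4493 g.

4.49 kg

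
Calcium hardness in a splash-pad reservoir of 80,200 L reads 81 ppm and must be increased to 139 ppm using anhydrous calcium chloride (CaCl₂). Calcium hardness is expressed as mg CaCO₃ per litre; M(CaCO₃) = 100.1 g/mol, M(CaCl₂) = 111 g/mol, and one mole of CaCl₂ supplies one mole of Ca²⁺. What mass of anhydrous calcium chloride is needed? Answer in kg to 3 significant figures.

5.16 kg

Hardness to add: (139 − 81) = 58 mg/L as CaCO₃ × 80,200 L = 4652 g as CaCO₃.
Moles of Ca²⁺ (1 mol Ca²⁺ ≡ 1 mol CaCO₃): 4652 / 100.1 g/mol = 46.47 mol.
Mass of CaCl₂: 46.47 × 111 = 5158 g.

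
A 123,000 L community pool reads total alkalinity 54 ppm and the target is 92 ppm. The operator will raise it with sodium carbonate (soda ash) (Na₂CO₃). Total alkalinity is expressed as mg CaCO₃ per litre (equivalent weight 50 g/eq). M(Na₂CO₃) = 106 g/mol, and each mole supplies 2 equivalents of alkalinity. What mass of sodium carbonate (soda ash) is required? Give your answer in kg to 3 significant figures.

Alkalinity to add: (92 − 54) = 38 mg/L as CaCO₃ × 123,000 L = 4674 g as CaCO₃.
Equivalents: 4674 g ÷ 50 g/eq = 93.48 eq.
Each mole of Na₂CO₃ supplies 2 eq, so 93.48 / 2 = 46.74 mol.
Mass: 46.74 mol × 106 g/mol = 4954 g.

4.95 kg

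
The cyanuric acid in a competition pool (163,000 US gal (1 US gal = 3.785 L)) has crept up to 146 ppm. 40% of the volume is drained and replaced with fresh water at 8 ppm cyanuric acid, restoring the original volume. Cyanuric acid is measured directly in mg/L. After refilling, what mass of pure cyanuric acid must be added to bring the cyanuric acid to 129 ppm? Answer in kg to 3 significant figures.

Volume: 163,000 US gal × 3.785 L/gal = 616,955 L.
After draining 40% and refilling: 146 × 0.60 + 8 × 0.40 = 90.8 ppm.
Deficit to target: 129 − 90.8 = 38.2 mg/L.
Mass: 38.2 mg/L × 616,955 L = 23,570 g cyanuric acid.

23.6 kg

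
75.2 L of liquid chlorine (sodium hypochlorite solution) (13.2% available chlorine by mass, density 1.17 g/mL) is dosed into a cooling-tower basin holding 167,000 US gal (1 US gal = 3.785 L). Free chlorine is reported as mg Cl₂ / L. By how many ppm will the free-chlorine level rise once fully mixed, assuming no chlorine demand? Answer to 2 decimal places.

Volume: 167,000 US gal × 3.785 L/gal = 632,095 L.
Mass of solution: 75.2 L × 1000 mL/L × 1.17 g/mL = 87,980 g.
Available chlorine delivered: 87,980 g × 0.132 = 11,610 g as Cl₂.
Concentration rise: 11,610 g / 632,095 L = 18.37 mg/L = 18.37 ppm.

18.37 ppm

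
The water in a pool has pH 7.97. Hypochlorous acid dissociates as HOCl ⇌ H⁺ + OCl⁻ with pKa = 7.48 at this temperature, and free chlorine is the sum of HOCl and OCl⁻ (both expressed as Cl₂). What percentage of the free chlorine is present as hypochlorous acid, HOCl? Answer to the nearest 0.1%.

24.4%

[OCl⁻]/[HOCl] = 10^(pH − pKa) = 10^(7.97 − 7.48) = 10^0.49 = 3.09.
Fraction as HOCl = 1 / (1 + 3.09) = 0.2445.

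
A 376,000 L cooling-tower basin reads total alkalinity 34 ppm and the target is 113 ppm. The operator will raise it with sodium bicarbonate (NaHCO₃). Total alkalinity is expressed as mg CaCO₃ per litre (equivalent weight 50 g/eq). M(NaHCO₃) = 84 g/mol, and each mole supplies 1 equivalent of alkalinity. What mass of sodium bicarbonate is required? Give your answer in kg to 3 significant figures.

49.9 kg

Alkalinity to add: (113 − 34) = 79 mg/L as CaCO₃ × 376,000 L = 29,700 g as CaCO₃.
Equivalents: 29,700 g ÷ 50 g/eq = 594.1 eq.
NaHCO₃ supplies 1 eq per mole → 594.1 mol.
Mass: 594.1 mol × 84 g/mol = 49,900 g.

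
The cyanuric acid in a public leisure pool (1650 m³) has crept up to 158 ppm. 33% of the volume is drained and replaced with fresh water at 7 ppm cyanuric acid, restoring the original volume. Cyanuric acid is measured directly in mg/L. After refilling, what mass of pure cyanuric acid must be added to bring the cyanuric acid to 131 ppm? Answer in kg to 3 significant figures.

37.7 kg

Volume: 1650 m³ = 1,650,000 L.
After draining 33% and refilling: 158 × 0.67 + 7 × 0.33 = 108.17 ppm.
Deficit to target: 131 − 108.17 = 22.83 mg/L.
Mass: 22.83 mg/L × 1,650,000 L = 37,670 g cyanuric acid.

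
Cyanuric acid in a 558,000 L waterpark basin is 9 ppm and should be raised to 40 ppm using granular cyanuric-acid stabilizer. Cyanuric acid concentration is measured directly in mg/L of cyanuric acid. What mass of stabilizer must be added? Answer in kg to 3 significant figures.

CYA to add: (40 − 9) = 31 mg/L × 558,000 L = 17,300 g cyanuric acid.

17.3 kg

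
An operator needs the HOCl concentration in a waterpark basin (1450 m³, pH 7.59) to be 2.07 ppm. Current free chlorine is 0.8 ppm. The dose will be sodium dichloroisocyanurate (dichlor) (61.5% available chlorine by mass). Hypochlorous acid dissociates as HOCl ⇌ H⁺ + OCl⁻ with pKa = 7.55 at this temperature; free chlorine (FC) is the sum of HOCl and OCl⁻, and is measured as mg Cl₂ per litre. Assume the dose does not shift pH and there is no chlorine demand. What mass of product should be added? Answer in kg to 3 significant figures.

8.35 kg

Volume: 1450 m³ = 1,450,000 L.
[OCl⁻]/[HOCl] = 10^(pH − pKa) = 10^(7.59 − 7.55) = 1.096; fraction as HOCl = 1/(1 + 1.096) = 0.477.
Free chlorine required for 2.07 ppm HOCl: 2.07 / 0.477 = 4.34 ppm.
FC to add: 4.34 − 0.8 = 3.54 mg/L as Cl₂.
Cl₂ equivalent: 3.54 mg/L × 1,450,000 L = 5133 g.
Product at 61.5% available Cl: 5133 / 0.615 = 8346 g.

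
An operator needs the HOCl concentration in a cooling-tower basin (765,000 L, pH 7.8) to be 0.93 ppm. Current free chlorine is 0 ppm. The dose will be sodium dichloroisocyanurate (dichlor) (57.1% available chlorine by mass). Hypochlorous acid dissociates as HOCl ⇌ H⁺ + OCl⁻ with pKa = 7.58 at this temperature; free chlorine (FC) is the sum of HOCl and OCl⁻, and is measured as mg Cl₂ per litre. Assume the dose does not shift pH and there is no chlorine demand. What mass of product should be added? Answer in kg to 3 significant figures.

3.31 kg

[OCl⁻]/[HOCl] = 10^(pH − pKa) = 10^(7.8 − 7.58) = 1.66; fraction as HOCl = 1/(1 + 1.66) = 0.376.
Free chlorine required for 0.93 ppm HOCl: 0.93 / 0.376 = 2.473 ppm.
FC to add: 2.473 − 0 = 2.473 mg/L as Cl₂.
Cl₂ equivalent: 2.473 mg/L × 765,000 L = 1892 g.
Product at 57.1% available Cl: 1892 / 0.571 = 3314 g.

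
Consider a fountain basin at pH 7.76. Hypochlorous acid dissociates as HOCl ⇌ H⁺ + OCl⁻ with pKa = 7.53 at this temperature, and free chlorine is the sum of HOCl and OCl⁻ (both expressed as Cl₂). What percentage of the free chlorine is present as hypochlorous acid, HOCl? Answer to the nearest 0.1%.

37.1%

[OCl⁻]/[HOCl] = 10^(pH − pKa) = 10^(7.76 − 7.53) = 10^0.23 = 1.698.
Fraction as HOCl = 1 / (1 + 1.698) = 0.3706.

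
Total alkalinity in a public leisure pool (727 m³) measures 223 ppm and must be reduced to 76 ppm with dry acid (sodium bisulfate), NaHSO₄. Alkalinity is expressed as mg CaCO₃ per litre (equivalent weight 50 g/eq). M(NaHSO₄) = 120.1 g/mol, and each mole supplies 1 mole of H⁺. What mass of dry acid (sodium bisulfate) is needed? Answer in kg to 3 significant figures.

257 kg

Volume: 727 m³ = 727,000 L.
Alkalinity to neutralize: (223 − 76) = 147 mg/L as CaCO₃ × 727,000 L = 106,900 g as CaCO₃.
Equivalents of H⁺ required: 106,900 ÷ 50 g/eq = 2137 eq = 2137 mol NaHSO₄.
Mass of NaHSO₄: 2137 × 120.1 = 256,700 g.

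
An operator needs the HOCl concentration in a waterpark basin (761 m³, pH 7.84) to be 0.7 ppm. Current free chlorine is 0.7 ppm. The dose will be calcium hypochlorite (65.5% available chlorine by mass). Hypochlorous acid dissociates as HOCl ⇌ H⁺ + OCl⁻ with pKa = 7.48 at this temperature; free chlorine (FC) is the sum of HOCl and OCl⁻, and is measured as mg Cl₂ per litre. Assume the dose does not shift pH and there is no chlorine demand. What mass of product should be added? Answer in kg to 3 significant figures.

Volume: 761 m³ = 761,000 L.
[OCl⁻]/[HOCl] = 10^(pH − pKa) = 10^(7.84 − 7.48) = 2.291; fraction as HOCl = 1/(1 + 2.291) = 0.3039.
Free chlorine required for 0.7 ppm HOCl: 0.7 / 0.3039 = 2.304 ppm.
FC to add: 2.304 − 0.7 = 1.604 mg/L as Cl₂.
Cl₂ equivalent: 1.604 mg/L × 761,000 L = 1220 g.
Product at 65.5% available Cl: 1220 / 0.655 = 1863 g.

1.86 kg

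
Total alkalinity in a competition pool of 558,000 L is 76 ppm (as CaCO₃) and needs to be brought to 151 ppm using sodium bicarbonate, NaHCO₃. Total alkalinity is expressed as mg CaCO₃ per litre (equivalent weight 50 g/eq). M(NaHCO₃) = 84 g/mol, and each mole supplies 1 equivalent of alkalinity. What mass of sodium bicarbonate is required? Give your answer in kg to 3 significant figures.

70.3 kg

Alkalinity to add: (151 − 76) = 75 mg/L as CaCO₃ × 558,000 L = 41,850 g as CaCO₃.
Equivalents: 41,850 g ÷ 50 g/eq = 837 eq.
NaHCO₃ supplies 1 eq per mole → 837 mol.
Mass: 837 mol × 84 g/mol = 70,310 g.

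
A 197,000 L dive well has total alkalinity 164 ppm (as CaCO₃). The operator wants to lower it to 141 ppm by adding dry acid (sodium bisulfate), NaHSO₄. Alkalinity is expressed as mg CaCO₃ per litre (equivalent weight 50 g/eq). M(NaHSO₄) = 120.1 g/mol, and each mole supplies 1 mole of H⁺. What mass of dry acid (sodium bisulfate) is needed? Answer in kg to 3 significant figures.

Alkalinity to neutralize: (164 − 141) = 23 mg/L as CaCO₃ × 197,000 L = 4531 g as CaCO₃.
Equivalents of H⁺ required: 4531 ÷ 50 g/eq = 90.62 eq = 90.62 mol NaHSO₄.
Mass of NaHSO₄: 90.62 × 120.1 = 10,880 g.

10.9 kg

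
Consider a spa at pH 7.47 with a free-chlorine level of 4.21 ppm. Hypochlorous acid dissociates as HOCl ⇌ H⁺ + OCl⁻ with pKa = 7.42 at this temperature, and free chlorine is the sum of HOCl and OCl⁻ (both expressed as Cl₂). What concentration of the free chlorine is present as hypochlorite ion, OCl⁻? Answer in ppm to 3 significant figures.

2.23 ppm

[OCl⁻]/[HOCl] = 10^(pH − pKa) = 10^(7.47 − 7.42) = 10^0.05 = 1.122.
Fraction as HOCl = 1 / (1 + 1.122) = 0.4712.
OCl⁻ = (1 − 0.4712) × 4.21 ppm = 2.226 ppm.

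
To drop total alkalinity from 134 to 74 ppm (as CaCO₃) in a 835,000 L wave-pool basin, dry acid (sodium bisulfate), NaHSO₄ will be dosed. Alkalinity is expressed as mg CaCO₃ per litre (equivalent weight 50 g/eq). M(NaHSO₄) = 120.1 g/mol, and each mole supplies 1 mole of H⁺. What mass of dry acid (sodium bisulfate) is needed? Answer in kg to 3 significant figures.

120 kg

Alkalinity to neutralize: (134 − 74) = 60 mg/L as CaCO₃ × 835,000 L = 50,100 g as CaCO₃.
Equivalents of H⁺ required: 50,100 ÷ 50 g/eq = 1002 eq = 1002 mol NaHSO₄.
Mass of NaHSO₄: 1002 × 120.1 = 120,300 g.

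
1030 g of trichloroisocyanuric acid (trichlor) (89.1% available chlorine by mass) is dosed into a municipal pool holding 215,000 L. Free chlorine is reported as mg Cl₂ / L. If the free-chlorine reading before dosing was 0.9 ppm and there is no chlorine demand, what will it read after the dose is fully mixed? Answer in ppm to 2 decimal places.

Available chlorine delivered: 1030 g × 0.891 = 917.7 g as Cl₂.
Concentration rise: 917.7 g / 215,000 L = 4.269 mg/L = 4.27 ppm.
Final FC: 0.9 + 4.27 = 5.17 ppm.

5.17 ppm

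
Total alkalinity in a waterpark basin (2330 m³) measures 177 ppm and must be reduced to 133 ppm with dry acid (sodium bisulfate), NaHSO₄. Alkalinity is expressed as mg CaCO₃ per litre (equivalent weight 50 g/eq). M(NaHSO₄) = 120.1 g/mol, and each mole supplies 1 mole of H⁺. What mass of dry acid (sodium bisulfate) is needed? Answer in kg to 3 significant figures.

246 kg

Volume: 2330 m³ = 2,330,000 L.
Alkalinity to neutralize: (177 − 133) = 44 mg/L as CaCO₃ × 2,330,000 L = 102,500 g as CaCO₃.
Equivalents of H⁺ required: 102,500 ÷ 50 g/eq = 2050 eq = 2050 mol NaHSO₄.
Mass of NaHSO₄: 2050 × 120.1 = 246,300 g.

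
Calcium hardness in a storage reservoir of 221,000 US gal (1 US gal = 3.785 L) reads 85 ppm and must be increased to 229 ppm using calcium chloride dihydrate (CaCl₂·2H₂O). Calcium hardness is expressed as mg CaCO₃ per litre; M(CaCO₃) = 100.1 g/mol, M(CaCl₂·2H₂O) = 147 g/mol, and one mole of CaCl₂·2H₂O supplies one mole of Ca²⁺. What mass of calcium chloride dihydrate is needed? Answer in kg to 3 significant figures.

177 kg

Volume: 221,000 US gal × 3.785 L/gal = 836,485 L.
Hardness to add: (229 − 85) = 144 mg/L as CaCO₃ × 836,485 L = 120,500 g as CaCO₃.
Moles of Ca²⁺ (1 mol Ca²⁺ ≡ 1 mol CaCO₃): 120,500 / 100.1 g/mol = 1203 mol.
Mass of CaCl₂·2H₂O: 1203 × 147 = 176,900 g.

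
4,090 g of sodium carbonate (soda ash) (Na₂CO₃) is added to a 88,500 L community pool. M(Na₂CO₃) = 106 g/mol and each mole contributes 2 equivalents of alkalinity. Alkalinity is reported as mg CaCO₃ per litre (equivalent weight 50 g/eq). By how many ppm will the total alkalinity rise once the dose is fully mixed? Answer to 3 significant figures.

Moles of Na₂CO₃: 4,090 g ÷ 106 g/mol = 38.58 mol → 77.17 eq of alkalinity.
As CaCO₃: 77.17 eq × 50 g/eq = 3858 g.
Rise: 3858 g / 88,500 L × 1000 = 43.6 mg/L.

43.6 ppm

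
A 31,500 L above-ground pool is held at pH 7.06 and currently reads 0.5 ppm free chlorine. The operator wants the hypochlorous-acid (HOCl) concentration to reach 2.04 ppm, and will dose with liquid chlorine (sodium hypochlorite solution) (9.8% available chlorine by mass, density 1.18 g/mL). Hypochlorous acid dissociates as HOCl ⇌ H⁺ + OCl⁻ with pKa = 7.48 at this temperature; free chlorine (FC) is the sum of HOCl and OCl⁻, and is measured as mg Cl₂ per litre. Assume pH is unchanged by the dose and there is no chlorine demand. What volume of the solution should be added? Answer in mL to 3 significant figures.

631 mL

[OCl⁻]/[HOCl] = 10^(pH − pKa) = 10^(7.06 − 7.48) = 0.3802; fraction as HOCl = 1/(1 + 0.3802) = 0.7245.
Free chlorine required for 2.04 ppm HOCl: 2.04 / 0.7245 = 2.816 ppm.
FC to add: 2.816 − 0.5 = 2.316 mg/L as Cl₂.
Cl₂ equivalent: 2.316 mg/L × 31,500 L = 72.94 g.
Product at 9.8% available Cl: 72.94 / 0.098 = 744.3 g.
Volume: 744.3 g ÷ 1.18 g/mL = 630.8 mL.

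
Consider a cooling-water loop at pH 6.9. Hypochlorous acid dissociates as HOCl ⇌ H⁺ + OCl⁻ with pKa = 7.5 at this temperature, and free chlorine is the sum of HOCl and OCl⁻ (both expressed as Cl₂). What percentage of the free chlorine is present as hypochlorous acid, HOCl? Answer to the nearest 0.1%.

[OCl⁻]/[HOCl] = 10^(pH − pKa) = 10^(6.9 − 7.5) = 10^-0.60 = 0.2512.
Fraction as HOCl = 1 / (1 + 0.2512) = 0.7992.

79.9%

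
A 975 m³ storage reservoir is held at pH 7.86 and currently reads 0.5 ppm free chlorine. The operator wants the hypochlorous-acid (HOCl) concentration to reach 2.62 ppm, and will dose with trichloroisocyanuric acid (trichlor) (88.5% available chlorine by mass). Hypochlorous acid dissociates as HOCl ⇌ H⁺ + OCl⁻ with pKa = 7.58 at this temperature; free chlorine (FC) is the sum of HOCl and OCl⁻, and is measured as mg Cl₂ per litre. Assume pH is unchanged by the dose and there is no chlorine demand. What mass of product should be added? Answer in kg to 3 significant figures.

7.84 kg

Volume: 975 m³ = 975,000 L.
[OCl⁻]/[HOCl] = 10^(pH − pKa) = 10^(7.86 − 7.58) = 1.905; fraction as HOCl = 1/(1 + 1.905) = 0.3442.
Free chlorine required for 2.62 ppm HOCl: 2.62 / 0.3442 = 7.612 ppm.
FC to add: 7.612 − 0.5 = 7.112 mg/L as Cl₂.
Cl₂ equivalent: 7.112 mg/L × 975,000 L = 6934 g.
Product at 88.5% available Cl: 6934 / 0.885 = 7836 g.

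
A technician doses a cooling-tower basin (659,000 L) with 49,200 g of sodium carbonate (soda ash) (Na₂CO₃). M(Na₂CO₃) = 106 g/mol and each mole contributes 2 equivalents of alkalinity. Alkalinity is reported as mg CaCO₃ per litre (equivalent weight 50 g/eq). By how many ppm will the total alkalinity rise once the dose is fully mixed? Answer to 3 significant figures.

70.4 ppm

Moles of Na₂CO₃: 49,200 g ÷ 106 g/mol = 464.2 mol → 928.3 eq of alkalinity.
As CaCO₃: 928.3 eq × 50 g/eq = 46,420 g.
Rise: 46,420 g / 659,000 L × 1000 = 70.43 mg/L.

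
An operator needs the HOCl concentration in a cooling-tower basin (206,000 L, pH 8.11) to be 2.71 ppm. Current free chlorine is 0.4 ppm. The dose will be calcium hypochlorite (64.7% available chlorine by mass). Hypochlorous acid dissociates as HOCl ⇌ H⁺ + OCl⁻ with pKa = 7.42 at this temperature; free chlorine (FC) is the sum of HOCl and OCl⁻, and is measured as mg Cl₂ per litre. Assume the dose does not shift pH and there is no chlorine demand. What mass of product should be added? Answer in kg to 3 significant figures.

4.96 kg

[OCl⁻]/[HOCl] = 10^(pH − pKa) = 10^(8.11 − 7.42) = 4.898; fraction as HOCl = 1/(1 + 4.898) = 0.1696.
Free chlorine required for 2.71 ppm HOCl: 2.71 / 0.1696 = 15.98 ppm.
FC to add: 15.98 − 0.4 = 15.58 mg/L as Cl₂.
Cl₂ equivalent: 15.58 mg/L × 206,000 L = 3210 g.
Product at 64.7% available Cl: 3210 / 0.647 = 4962 g.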